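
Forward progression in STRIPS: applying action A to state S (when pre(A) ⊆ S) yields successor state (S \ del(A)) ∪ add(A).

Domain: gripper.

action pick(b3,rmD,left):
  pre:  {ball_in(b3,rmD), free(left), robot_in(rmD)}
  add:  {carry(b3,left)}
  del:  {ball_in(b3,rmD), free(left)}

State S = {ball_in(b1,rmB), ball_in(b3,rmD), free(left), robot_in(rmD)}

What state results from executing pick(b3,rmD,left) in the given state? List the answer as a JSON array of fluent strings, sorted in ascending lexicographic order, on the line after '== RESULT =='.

Progress:
  pre ⊆ S: {ball_in(b3,rmD), free(left), robot_in(rmD)} ⊆ S  — applicable
  S \ del = {ball_in(b1,rmB), robot_in(rmD)}
  ∪ add   = {ball_in(b1,rmB), carry(b3,left), robot_in(rmD)}

== RESULT ==
["ball_in(b1,rmB)", "carry(b3,left)", "robot_in(rmD)"]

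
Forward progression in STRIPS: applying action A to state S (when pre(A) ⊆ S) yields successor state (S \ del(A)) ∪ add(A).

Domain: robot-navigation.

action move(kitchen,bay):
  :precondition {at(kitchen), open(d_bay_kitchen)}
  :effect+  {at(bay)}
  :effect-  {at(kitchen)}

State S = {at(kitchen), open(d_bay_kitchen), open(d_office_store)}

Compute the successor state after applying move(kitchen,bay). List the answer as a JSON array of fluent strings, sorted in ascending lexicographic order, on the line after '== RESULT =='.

Compute (S \ del) ∪ add:
  pre ⊆ S: {at(kitchen), open(d_bay_kitchen)} ⊆ S  — applicable
  S \ del = {open(d_bay_kitchen), open(d_office_store)}
  ∪ add   = {at(bay), open(d_bay_kitchen), open(d_office_store)}

== RESULT ==
["at(bay)", "open(d_bay_kitchen)", "open(d_office_store)"]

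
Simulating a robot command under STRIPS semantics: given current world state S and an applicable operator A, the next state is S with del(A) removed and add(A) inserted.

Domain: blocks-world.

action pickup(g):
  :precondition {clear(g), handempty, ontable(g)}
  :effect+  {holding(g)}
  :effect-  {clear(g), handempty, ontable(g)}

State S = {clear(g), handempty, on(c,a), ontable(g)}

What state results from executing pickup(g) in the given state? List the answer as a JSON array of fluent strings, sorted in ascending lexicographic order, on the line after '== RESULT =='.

Compute (S \ del) ∪ add:
  pre ⊆ S: {clear(g), handempty, ontable(g)} ⊆ S  — applicable
  S \ del = {on(c,a)}
  ∪ add   = {holding(g), on(c,a)}

== RESULT ==
["holding(g)", "on(c,a)"]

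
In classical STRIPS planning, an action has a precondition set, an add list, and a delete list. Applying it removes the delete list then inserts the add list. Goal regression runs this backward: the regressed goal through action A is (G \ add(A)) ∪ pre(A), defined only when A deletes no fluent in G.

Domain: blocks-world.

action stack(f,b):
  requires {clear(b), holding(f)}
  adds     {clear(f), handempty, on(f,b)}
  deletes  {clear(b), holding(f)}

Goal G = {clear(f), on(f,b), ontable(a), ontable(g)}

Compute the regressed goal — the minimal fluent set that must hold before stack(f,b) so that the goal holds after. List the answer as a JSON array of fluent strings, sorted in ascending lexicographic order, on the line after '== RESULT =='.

Regress:
  G ∩ del = {}  (empty — regression defined)
  G \ add = {clear(f), on(f,b), ontable(a), ontable(g)} \ {clear(f), handempty, on(f,b)} = {ontable(a), ontable(g)}
  ∪ pre   = {ontable(a), ontable(g)} ∪ {clear(b), holding(f)}
          = {clear(b), holding(f), ontable(a), ontable(g)}

== RESULT ==
["clear(b)", "holding(f)", "ontable(a)", "ontable(g)"]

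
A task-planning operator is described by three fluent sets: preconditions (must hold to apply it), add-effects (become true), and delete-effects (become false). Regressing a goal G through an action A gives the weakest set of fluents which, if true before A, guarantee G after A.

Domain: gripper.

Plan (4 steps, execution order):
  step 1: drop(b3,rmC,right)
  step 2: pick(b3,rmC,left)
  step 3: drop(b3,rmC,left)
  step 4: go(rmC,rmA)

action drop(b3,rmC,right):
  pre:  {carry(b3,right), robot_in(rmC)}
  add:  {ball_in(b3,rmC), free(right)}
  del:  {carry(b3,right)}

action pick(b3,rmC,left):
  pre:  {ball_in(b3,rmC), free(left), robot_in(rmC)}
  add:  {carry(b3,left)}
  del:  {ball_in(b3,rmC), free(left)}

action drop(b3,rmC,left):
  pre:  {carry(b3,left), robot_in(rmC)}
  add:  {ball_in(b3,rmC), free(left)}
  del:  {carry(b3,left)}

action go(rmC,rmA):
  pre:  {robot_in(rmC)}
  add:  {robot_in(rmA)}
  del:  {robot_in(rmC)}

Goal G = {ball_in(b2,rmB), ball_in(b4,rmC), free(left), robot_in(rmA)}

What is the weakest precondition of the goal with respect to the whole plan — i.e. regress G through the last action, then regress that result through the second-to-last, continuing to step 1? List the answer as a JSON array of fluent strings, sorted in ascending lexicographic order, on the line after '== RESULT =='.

Work backward from the goal:
  through step 4 (go(rmC,rmA)): drop {robot_in(rmA)}, keep {ball_in(b2,rmB), ball_in(b4,rmC), free(left)}, require {robot_in(rmC)}
    → {ball_in(b2,rmB), ball_in(b4,rmC), free(left), robot_in(rmC)}
  through step 3 (drop(b3,rmC,left)): drop {free(left)}, keep {ball_in(b2,rmB), ball_in(b4,rmC), robot_in(rmC)}, require {carry(b3,left), robot_in(rmC)}
    → {ball_in(b2,rmB), ball_in(b4,rmC), carry(b3,left), robot_in(rmC)}
  through step 2 (pick(b3,rmC,left)): drop {carry(b3,left)}, keep {ball_in(b2,rmB), ball_in(b4,rmC), robot_in(rmC)}, require {ball_in(b3,rmC), free(left), robot_in(rmC)}
    → {ball_in(b2,rmB), ball_in(b3,rmC), ball_in(b4,rmC), free(left), robot_in(rmC)}
  through step 1 (drop(b3,rmC,right)): drop {ball_in(b3,rmC)}, keep {ball_in(b2,rmB), ball_in(b4,rmC), free(left), robot_in(rmC)}, require {carry(b3,right), robot_in(rmC)}
    → {ball_in(b2,rmB), ball_in(b4,rmC), carry(b3,right), free(left), robot_in(rmC)}

== RESULT ==
["ball_in(b2,rmB)", "ball_in(b4,rmC)", "carry(b3,right)", "free(left)", "robot_in(rmC)"]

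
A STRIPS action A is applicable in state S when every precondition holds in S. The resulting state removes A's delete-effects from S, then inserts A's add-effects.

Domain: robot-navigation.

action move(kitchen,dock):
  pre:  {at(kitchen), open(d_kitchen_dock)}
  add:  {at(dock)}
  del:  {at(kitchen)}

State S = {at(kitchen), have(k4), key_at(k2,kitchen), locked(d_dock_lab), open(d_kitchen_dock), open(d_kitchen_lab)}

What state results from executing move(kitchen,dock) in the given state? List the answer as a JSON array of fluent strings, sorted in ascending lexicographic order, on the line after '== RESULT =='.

Compute (S \ del) ∪ add:
  pre ⊆ S: {at(kitchen), open(d_kitchen_dock)} ⊆ S  — applicable
  S \ del = {have(k4), key_at(k2,kitchen), locked(d_dock_lab), open(d_kitchen_dock), open(d_kitchen_lab)}
  ∪ add   = {at(dock), have(k4), key_at(k2,kitchen), locked(d_dock_lab), open(d_kitchen_dock), open(d_kitchen_lab)}

== RESULT ==
["at(dock)", "have(k4)", "key_at(k2,kitchen)", "locked(d_dock_lab)", "open(d_kitchen_dock)", "open(d_kitchen_lab)"]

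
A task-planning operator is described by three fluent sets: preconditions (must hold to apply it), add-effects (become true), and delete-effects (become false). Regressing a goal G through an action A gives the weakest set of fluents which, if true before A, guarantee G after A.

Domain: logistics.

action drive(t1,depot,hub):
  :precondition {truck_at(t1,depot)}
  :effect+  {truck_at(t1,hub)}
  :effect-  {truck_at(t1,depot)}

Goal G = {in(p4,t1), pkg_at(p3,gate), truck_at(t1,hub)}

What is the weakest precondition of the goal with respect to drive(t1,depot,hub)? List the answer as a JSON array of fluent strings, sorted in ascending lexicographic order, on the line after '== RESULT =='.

Compute (G \ add) ∪ pre:
  G ∩ del = {}  (empty — regression defined)
  G \ add = {in(p4,t1), pkg_at(p3,gate), truck_at(t1,hub)} \ {truck_at(t1,hub)} = {in(p4,t1), pkg_at(p3,gate)}
  ∪ pre   = {in(p4,t1), pkg_at(p3,gate)} ∪ {truck_at(t1,depot)}
          = {in(p4,t1), pkg_at(p3,gate), truck_at(t1,depot)}

== RESULT ==
["in(p4,t1)", "pkg_at(p3,gate)", "truck_at(t1,depot)"]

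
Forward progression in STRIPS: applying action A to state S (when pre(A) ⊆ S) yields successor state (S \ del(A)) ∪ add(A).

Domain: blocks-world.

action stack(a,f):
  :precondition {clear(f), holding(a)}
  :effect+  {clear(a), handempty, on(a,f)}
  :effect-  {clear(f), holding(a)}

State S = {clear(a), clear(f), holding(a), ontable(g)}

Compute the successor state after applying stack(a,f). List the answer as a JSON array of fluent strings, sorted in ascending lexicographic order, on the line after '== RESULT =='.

Progress:
  pre ⊆ S: {clear(f), holding(a)} ⊆ S  — applicable
  S \ del = {clear(a), ontable(g)}
  ∪ add   = {clear(a), handempty, on(a,f), ontable(g)}

== RESULT ==
["clear(a)", "handempty", "on(a,f)", "ontable(g)"]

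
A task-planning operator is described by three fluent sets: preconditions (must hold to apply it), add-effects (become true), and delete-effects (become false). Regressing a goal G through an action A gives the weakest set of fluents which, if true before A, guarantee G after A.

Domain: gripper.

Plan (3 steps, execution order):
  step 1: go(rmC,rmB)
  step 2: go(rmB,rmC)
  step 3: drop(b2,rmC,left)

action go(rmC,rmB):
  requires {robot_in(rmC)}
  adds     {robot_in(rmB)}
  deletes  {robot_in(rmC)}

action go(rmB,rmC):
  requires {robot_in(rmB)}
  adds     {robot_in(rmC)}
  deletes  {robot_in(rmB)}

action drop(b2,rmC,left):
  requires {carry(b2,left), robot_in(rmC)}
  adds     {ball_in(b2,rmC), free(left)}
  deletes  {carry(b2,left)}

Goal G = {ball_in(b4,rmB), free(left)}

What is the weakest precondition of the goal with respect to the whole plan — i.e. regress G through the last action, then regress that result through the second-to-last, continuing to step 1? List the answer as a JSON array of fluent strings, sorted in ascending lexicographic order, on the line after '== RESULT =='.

Regress step by step:
  through step 3 (drop(b2,rmC,left)): drop {free(left)}, keep {ball_in(b4,rmB)}, require {carry(b2,left), robot_in(rmC)}
    → {ball_in(b4,rmB), carry(b2,left), robot_in(rmC)}
  through step 2 (go(rmB,rmC)): drop {robot_in(rmC)}, keep {ball_in(b4,rmB), carry(b2,left)}, require {robot_in(rmB)}
    → {ball_in(b4,rmB), carry(b2,left), robot_in(rmB)}
  through step 1 (go(rmC,rmB)): drop {robot_in(rmB)}, keep {ball_in(b4,rmB), carry(b2,left)}, require {robot_in(rmC)}
    → {ball_in(b4,rmB), carry(b2,left), robot_in(rmC)}

== RESULT ==
["ball_in(b4,rmB)", "carry(b2,left)", "robot_in(rmC)"]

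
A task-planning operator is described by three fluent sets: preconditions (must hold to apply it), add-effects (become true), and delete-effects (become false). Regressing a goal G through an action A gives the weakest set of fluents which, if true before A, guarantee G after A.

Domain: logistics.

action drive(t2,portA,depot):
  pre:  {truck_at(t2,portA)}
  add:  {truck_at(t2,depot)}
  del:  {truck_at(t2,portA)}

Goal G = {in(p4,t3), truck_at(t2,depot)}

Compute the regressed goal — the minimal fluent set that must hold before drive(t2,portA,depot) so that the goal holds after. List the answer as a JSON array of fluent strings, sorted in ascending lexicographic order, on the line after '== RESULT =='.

Compute (G \ add) ∪ pre:
  G ∩ del = {}  (empty — regression defined)
  G \ add = {in(p4,t3), truck_at(t2,depot)} \ {truck_at(t2,depot)} = {in(p4,t3)}
  ∪ pre   = {in(p4,t3)} ∪ {truck_at(t2,portA)}
          = {in(p4,t3), truck_at(t2,portA)}

== RESULT ==
["in(p4,t3)", "truck_at(t2,portA)"]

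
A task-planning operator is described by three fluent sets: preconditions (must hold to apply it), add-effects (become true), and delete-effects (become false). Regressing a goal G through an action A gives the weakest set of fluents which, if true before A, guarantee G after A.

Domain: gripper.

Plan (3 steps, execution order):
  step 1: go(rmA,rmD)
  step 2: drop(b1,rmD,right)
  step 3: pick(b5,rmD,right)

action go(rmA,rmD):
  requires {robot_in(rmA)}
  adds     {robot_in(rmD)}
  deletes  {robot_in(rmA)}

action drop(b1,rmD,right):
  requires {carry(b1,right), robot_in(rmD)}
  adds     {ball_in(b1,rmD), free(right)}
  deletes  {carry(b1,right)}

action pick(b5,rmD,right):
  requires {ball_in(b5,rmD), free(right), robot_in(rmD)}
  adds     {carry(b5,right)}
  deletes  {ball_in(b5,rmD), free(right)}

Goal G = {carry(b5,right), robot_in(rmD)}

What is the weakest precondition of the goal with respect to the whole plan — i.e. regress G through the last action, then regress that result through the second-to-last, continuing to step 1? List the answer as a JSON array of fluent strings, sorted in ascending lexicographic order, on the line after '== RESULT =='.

Work backward from the goal:
  through step 3 (pick(b5,rmD,right)): drop {carry(b5,right)}, keep {robot_in(rmD)}, require {ball_in(b5,rmD), free(right), robot_in(rmD)}
    → {ball_in(b5,rmD), free(right), robot_in(rmD)}
  through step 2 (drop(b1,rmD,right)): drop {free(right)}, keep {ball_in(b5,rmD), robot_in(rmD)}, require {carry(b1,right), robot_in(rmD)}
    → {ball_in(b5,rmD), carry(b1,right), robot_in(rmD)}
  through step 1 (go(rmA,rmD)): drop {robot_in(rmD)}, keep {ball_in(b5,rmD), carry(b1,right)}, require {robot_in(rmA)}
    → {ball_in(b5,rmD), carry(b1,right), robot_in(rmA)}

== RESULT ==
["ball_in(b5,rmD)", "carry(b1,right)", "robot_in(rmA)"]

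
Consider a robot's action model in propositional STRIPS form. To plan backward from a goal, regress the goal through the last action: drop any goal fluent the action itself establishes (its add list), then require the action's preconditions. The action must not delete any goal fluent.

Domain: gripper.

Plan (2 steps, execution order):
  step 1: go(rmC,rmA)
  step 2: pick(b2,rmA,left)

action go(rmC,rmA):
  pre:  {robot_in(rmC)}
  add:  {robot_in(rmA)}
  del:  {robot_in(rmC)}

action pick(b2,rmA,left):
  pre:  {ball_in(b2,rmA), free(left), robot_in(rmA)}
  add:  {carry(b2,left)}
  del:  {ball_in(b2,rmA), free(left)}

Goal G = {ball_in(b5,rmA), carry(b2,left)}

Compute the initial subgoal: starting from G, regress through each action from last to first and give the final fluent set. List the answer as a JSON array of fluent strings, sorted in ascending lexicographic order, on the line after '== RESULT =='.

Regress step by step:
  through step 2 (pick(b2,rmA,left)): drop {carry(b2,left)}, keep {ball_in(b5,rmA)}, require {ball_in(b2,rmA), free(left), robot_in(rmA)}
    → {ball_in(b2,rmA), ball_in(b5,rmA), free(left), robot_in(rmA)}
  through step 1 (go(rmC,rmA)): drop {robot_in(rmA)}, keep {ball_in(b2,rmA), ball_in(b5,rmA), free(left)}, require {robot_in(rmC)}
    → {ball_in(b2,rmA), ball_in(b5,rmA), free(left), robot_in(rmC)}

== RESULT ==
["ball_in(b2,rmA)", "ball_in(b5,rmA)", "free(left)", "robot_in(rmC)"]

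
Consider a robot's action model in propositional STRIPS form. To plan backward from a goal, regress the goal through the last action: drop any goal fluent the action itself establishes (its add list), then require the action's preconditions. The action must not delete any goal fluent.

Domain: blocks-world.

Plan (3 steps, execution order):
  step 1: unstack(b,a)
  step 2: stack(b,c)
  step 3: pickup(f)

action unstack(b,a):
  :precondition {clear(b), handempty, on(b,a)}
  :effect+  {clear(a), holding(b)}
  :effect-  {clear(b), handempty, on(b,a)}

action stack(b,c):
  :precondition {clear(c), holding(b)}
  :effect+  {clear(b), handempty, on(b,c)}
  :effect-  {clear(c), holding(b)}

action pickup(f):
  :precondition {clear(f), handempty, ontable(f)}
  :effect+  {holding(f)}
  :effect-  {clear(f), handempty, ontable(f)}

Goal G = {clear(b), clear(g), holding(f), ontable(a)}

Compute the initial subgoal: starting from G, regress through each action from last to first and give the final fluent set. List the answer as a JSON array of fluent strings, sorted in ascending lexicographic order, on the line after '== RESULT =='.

Work backward from the goal:
  through step 3 (pickup(f)): drop {holding(f)}, keep {clear(b), clear(g), ontable(a)}, require {clear(f), handempty, ontable(f)}
    → {clear(b), clear(f), clear(g), handempty, ontable(a), ontable(f)}
  through step 2 (stack(b,c)): drop {clear(b), handempty}, keep {clear(f), clear(g), ontable(a), ontable(f)}, require {clear(c), holding(b)}
    → {clear(c), clear(f), clear(g), holding(b), ontable(a), ontable(f)}
  through step 1 (unstack(b,a)): drop {holding(b)}, keep {clear(c), clear(f), clear(g), ontable(a), ontable(f)}, require {clear(b), handempty, on(b,a)}
    → {clear(b), clear(c), clear(f), clear(g), handempty, on(b,a), ontable(a), ontable(f)}

== RESULT ==
["clear(b)", "clear(c)", "clear(f)", "clear(g)", "handempty", "on(b,a)", "ontable(a)", "ontable(f)"]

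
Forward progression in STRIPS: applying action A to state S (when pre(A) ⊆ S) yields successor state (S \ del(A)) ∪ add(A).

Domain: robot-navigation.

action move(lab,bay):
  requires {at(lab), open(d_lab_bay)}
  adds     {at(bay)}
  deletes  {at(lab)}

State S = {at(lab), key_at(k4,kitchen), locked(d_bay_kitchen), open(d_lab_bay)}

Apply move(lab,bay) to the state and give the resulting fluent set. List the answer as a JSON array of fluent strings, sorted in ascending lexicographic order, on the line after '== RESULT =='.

Compute (S \ del) ∪ add:
  pre ⊆ S: {at(lab), open(d_lab_bay)} ⊆ S  — applicable
  S \ del = {key_at(k4,kitchen), locked(d_bay_kitchen), open(d_lab_bay)}
  ∪ add   = {at(bay), key_at(k4,kitchen), locked(d_bay_kitchen), open(d_lab_bay)}

== RESULT ==
["at(bay)", "key_at(k4,kitchen)", "locked(d_bay_kitchen)", "open(d_lab_bay)"]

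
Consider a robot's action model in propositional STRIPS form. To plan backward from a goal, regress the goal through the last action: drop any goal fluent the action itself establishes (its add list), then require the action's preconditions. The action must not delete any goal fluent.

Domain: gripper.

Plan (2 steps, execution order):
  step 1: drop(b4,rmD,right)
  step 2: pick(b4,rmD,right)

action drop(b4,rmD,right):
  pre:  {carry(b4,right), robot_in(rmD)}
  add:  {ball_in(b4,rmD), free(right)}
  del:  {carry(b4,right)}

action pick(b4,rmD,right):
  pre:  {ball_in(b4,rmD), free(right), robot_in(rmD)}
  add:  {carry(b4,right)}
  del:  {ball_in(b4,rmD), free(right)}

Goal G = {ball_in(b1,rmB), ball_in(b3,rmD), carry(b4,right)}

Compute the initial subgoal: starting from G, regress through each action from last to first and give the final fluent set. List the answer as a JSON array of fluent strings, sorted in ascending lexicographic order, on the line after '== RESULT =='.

Work backward from the goal:
  through step 2 (pick(b4,rmD,right)): drop {carry(b4,right)}, keep {ball_in(b1,rmB), ball_in(b3,rmD)}, require {ball_in(b4,rmD), free(right), robot_in(rmD)}
    → {ball_in(b1,rmB), ball_in(b3,rmD), ball_in(b4,rmD), free(right), robot_in(rmD)}
  through step 1 (drop(b4,rmD,right)): drop {ball_in(b4,rmD), free(right)}, keep {ball_in(b1,rmB), ball_in(b3,rmD), robot_in(rmD)}, require {carry(b4,right), robot_in(rmD)}
    → {ball_in(b1,rmB), ball_in(b3,rmD), carry(b4,right), robot_in(rmD)}

== RESULT ==
["ball_in(b1,rmB)", "ball_in(b3,rmD)", "carry(b4,right)", "robot_in(rmD)"]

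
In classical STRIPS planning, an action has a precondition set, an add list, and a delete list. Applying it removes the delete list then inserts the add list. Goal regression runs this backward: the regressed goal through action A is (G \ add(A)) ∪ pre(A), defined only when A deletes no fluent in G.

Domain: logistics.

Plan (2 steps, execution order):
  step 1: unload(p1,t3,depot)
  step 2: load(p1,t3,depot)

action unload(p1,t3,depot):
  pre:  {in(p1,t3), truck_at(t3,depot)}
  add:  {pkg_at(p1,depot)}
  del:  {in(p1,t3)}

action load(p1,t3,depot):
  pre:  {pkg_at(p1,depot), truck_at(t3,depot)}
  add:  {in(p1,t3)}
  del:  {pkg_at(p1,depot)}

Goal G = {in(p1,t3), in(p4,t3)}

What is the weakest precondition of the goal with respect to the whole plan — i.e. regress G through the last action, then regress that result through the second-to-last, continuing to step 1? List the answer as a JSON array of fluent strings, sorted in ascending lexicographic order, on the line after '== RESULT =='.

Work backward from the goal:
  through step 2 (load(p1,t3,depot)): drop {in(p1,t3)}, keep {in(p4,t3)}, require {pkg_at(p1,depot), truck_at(t3,depot)}
    → {in(p4,t3), pkg_at(p1,depot), truck_at(t3,depot)}
  through step 1 (unload(p1,t3,depot)): drop {pkg_at(p1,depot)}, keep {in(p4,t3), truck_at(t3,depot)}, require {in(p1,t3), truck_at(t3,depot)}
    → {in(p1,t3), in(p4,t3), truck_at(t3,depot)}

== RESULT ==
["in(p1,t3)", "in(p4,t3)", "truck_at(t3,depot)"]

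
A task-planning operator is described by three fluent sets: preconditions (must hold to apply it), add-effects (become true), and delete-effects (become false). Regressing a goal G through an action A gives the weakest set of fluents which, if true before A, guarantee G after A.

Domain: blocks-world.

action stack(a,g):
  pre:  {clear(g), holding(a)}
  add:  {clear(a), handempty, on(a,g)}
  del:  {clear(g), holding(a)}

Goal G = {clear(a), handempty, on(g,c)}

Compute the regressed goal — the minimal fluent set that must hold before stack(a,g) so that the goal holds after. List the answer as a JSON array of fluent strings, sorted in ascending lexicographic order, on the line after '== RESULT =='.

Regress:
  G ∩ del = {}  (empty — regression defined)
  G \ add = {clear(a), handempty, on(g,c)} \ {clear(a), handempty, on(a,g)} = {on(g,c)}
  ∪ pre   = {on(g,c)} ∪ {clear(g), holding(a)}
          = {clear(g), holding(a), on(g,c)}

== RESULT ==
["clear(g)", "holding(a)", "on(g,c)"]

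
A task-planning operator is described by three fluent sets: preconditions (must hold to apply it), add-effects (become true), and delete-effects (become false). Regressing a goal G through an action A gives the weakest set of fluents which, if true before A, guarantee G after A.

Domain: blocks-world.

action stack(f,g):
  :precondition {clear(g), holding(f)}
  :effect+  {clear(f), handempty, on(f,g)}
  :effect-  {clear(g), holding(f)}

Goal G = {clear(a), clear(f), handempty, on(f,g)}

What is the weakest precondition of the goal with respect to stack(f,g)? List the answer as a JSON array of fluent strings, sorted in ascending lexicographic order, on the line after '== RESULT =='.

Regress:
  G ∩ del = {}  (empty — regression defined)
  G \ add = {clear(a), clear(f), handempty, on(f,g)} \ {clear(f), handempty, on(f,g)} = {clear(a)}
  ∪ pre   = {clear(a)} ∪ {clear(g), holding(f)}
          = {clear(a), clear(g), holding(f)}

== RESULT ==
["clear(a)", "clear(g)", "holding(f)"]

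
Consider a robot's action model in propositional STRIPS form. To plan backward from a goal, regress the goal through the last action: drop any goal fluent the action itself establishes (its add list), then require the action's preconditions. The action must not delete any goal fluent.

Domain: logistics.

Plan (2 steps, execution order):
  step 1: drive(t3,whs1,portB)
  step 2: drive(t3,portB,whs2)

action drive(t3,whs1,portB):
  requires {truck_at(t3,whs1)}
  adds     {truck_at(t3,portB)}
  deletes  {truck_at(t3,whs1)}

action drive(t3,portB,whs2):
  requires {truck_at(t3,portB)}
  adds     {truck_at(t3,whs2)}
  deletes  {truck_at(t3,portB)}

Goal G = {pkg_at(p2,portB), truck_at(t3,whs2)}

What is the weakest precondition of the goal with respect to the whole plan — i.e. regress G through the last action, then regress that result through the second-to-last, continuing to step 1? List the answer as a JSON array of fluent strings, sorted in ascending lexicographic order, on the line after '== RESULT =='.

Work backward from the goal:
  through step 2 (drive(t3,portB,whs2)): drop {truck_at(t3,whs2)}, keep {pkg_at(p2,portB)}, require {truck_at(t3,portB)}
    → {pkg_at(p2,portB), truck_at(t3,portB)}
  through step 1 (drive(t3,whs1,portB)): drop {truck_at(t3,portB)}, keep {pkg_at(p2,portB)}, require {truck_at(t3,whs1)}
    → {pkg_at(p2,portB), truck_at(t3,whs1)}

== RESULT ==
["pkg_at(p2,portB)", "truck_at(t3,whs1)"]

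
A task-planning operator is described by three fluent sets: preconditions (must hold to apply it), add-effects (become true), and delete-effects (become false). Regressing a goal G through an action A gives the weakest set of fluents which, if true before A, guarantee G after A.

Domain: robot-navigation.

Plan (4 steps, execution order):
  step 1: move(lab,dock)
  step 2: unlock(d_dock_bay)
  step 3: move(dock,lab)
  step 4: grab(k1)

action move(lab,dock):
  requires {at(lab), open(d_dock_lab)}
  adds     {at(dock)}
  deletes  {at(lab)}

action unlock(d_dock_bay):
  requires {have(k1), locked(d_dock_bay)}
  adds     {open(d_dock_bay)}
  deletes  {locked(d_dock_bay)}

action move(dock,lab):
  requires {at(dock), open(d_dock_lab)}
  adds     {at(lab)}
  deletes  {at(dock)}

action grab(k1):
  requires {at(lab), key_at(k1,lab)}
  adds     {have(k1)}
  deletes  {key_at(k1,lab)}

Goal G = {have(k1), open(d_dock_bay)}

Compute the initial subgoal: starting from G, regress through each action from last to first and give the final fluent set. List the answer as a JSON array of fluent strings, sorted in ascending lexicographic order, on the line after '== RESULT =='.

Work backward from the goal:
  through step 4 (grab(k1)): drop {have(k1)}, keep {open(d_dock_bay)}, require {at(lab), key_at(k1,lab)}
    → {at(lab), key_at(k1,lab), open(d_dock_bay)}
  through step 3 (move(dock,lab)): drop {at(lab)}, keep {key_at(k1,lab), open(d_dock_bay)}, require {at(dock), open(d_dock_lab)}
    → {at(dock), key_at(k1,lab), open(d_dock_bay), open(d_dock_lab)}
  through step 2 (unlock(d_dock_bay)): drop {open(d_dock_bay)}, keep {at(dock), key_at(k1,lab), open(d_dock_lab)}, require {have(k1), locked(d_dock_bay)}
    → {at(dock), have(k1), key_at(k1,lab), locked(d_dock_bay), open(d_dock_lab)}
  through step 1 (move(lab,dock)): drop {at(dock)}, keep {have(k1), key_at(k1,lab), locked(d_dock_bay), open(d_dock_lab)}, require {at(lab), open(d_dock_lab)}
    → {at(lab), have(k1), key_at(k1,lab), locked(d_dock_bay), open(d_dock_lab)}

== RESULT ==
["at(lab)", "have(k1)", "key_at(k1,lab)", "locked(d_dock_bay)", "open(d_dock_lab)"]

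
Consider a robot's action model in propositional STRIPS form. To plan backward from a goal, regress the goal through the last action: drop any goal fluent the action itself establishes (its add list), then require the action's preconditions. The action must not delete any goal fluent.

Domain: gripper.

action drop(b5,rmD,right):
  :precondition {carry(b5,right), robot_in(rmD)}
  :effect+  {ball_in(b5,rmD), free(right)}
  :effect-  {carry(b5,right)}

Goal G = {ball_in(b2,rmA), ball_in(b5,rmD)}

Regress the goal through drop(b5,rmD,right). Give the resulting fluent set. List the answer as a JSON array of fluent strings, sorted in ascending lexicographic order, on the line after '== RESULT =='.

Regress:
  G ∩ del = {}  (empty — regression defined)
  G \ add = {ball_in(b2,rmA), ball_in(b5,rmD)} \ {ball_in(b5,rmD), free(right)} = {ball_in(b2,rmA)}
  ∪ pre   = {ball_in(b2,rmA)} ∪ {carry(b5,right), robot_in(rmD)}
          = {ball_in(b2,rmA), carry(b5,right), robot_in(rmD)}

== RESULT ==
["ball_in(b2,rmA)", "carry(b5,right)", "robot_in(rmD)"]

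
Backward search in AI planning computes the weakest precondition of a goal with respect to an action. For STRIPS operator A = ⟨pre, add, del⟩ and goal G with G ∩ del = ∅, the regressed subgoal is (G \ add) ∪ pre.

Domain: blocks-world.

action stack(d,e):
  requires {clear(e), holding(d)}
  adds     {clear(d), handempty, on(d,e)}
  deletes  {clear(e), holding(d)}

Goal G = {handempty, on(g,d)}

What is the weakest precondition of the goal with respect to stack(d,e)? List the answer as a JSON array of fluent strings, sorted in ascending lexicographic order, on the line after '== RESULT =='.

Regress:
  G ∩ del = {}  (empty — regression defined)
  G \ add = {handempty, on(g,d)} \ {clear(d), handempty, on(d,e)} = {on(g,d)}
  ∪ pre   = {on(g,d)} ∪ {clear(e), holding(d)}
          = {clear(e), holding(d), on(g,d)}

== RESULT ==
["clear(e)", "holding(d)", "on(g,d)"]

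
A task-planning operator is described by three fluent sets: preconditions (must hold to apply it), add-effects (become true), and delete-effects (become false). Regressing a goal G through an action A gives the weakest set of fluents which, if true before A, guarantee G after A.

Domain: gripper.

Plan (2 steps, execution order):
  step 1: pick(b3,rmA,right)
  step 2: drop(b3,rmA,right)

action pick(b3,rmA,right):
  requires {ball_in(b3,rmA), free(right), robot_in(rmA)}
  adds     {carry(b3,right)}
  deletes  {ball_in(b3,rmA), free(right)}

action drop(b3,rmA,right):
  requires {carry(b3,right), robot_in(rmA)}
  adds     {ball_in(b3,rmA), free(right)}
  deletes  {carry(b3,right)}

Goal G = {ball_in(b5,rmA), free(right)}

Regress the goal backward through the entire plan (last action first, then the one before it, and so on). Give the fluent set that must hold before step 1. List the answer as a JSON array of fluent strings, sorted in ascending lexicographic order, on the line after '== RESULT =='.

Work backward from the goal:
  through step 2 (drop(b3,rmA,right)): drop {free(right)}, keep {ball_in(b5,rmA)}, require {carry(b3,right), robot_in(rmA)}
    → {ball_in(b5,rmA), carry(b3,right), robot_in(rmA)}
  through step 1 (pick(b3,rmA,right)): drop {carry(b3,right)}, keep {ball_in(b5,rmA), robot_in(rmA)}, require {ball_in(b3,rmA), free(right), robot_in(rmA)}
    → {ball_in(b3,rmA), ball_in(b5,rmA), free(right), robot_in(rmA)}

== RESULT ==
["ball_in(b3,rmA)", "ball_in(b5,rmA)", "free(right)", "robot_in(rmA)"]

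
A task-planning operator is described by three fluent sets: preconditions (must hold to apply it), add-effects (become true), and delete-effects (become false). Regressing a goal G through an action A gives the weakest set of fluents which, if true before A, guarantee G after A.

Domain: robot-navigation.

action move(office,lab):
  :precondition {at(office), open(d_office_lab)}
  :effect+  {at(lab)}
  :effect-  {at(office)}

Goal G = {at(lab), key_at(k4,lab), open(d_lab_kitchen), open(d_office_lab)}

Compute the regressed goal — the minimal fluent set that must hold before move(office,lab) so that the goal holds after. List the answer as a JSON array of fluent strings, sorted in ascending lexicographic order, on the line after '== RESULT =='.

Regress:
  G ∩ del = {}  (empty — regression defined)
  G \ add = {at(lab), key_at(k4,lab), open(d_lab_kitchen), open(d_office_lab)} \ {at(lab)} = {key_at(k4,lab), open(d_lab_kitchen), open(d_office_lab)}
  ∪ pre   = {key_at(k4,lab), open(d_lab_kitchen), open(d_office_lab)} ∪ {at(office), open(d_office_lab)}
          = {at(office), key_at(k4,lab), open(d_lab_kitchen), open(d_office_lab)}

== RESULT ==
["at(office)", "key_at(k4,lab)", "open(d_lab_kitchen)", "open(d_office_lab)"]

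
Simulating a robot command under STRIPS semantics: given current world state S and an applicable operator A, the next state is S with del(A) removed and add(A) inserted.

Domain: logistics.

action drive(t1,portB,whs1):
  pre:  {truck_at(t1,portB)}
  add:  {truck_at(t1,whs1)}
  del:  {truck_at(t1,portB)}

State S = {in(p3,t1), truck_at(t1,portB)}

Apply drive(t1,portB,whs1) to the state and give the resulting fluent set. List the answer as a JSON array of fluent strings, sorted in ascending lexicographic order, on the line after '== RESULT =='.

Compute (S \ del) ∪ add:
  pre ⊆ S: {truck_at(t1,portB)} ⊆ S  — applicable
  S \ del = {in(p3,t1)}
  ∪ add   = {in(p3,t1), truck_at(t1,whs1)}

== RESULT ==
["in(p3,t1)", "truck_at(t1,whs1)"]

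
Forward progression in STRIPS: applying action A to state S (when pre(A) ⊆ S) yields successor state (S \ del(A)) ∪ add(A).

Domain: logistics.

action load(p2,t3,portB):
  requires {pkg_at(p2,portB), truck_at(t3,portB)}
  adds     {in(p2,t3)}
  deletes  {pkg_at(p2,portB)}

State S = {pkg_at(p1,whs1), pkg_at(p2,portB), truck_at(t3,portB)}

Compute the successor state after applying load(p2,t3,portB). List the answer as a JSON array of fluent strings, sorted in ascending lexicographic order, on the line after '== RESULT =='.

Progress:
  pre ⊆ S: {pkg_at(p2,portB), truck_at(t3,portB)} ⊆ S  — applicable
  S \ del = {pkg_at(p1,whs1), truck_at(t3,portB)}
  ∪ add   = {in(p2,t3), pkg_at(p1,whs1), truck_at(t3,portB)}

== RESULT ==
["in(p2,t3)", "pkg_at(p1,whs1)", "truck_at(t3,portB)"]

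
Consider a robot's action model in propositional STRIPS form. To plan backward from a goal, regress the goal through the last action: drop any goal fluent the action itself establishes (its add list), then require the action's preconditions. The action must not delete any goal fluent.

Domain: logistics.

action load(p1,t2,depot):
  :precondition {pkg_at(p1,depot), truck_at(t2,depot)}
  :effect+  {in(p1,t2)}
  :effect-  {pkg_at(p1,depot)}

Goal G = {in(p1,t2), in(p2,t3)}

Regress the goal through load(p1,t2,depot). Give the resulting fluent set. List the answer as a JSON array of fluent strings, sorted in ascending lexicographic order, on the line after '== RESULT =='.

Regress:
  G ∩ del = {}  (empty — regression defined)
  G \ add = {in(p1,t2), in(p2,t3)} \ {in(p1,t2)} = {in(p2,t3)}
  ∪ pre   = {in(p2,t3)} ∪ {pkg_at(p1,depot), truck_at(t2,depot)}
          = {in(p2,t3), pkg_at(p1,depot), truck_at(t2,depot)}

== RESULT ==
["in(p2,t3)", "pkg_at(p1,depot)", "truck_at(t2,depot)"]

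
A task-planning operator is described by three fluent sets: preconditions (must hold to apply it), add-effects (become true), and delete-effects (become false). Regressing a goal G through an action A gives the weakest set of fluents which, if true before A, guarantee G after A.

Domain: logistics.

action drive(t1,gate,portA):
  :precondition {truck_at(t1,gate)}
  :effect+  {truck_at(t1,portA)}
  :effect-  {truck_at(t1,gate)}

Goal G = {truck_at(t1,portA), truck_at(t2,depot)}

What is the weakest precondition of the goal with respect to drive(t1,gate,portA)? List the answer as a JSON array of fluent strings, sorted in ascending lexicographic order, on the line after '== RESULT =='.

Regress:
  G ∩ del = {}  (empty — regression defined)
  G \ add = {truck_at(t1,portA), truck_at(t2,depot)} \ {truck_at(t1,portA)} = {truck_at(t2,depot)}
  ∪ pre   = {truck_at(t2,depot)} ∪ {truck_at(t1,gate)}
          = {truck_at(t1,gate), truck_at(t2,depot)}

== RESULT ==
["truck_at(t1,gate)", "truck_at(t2,depot)"]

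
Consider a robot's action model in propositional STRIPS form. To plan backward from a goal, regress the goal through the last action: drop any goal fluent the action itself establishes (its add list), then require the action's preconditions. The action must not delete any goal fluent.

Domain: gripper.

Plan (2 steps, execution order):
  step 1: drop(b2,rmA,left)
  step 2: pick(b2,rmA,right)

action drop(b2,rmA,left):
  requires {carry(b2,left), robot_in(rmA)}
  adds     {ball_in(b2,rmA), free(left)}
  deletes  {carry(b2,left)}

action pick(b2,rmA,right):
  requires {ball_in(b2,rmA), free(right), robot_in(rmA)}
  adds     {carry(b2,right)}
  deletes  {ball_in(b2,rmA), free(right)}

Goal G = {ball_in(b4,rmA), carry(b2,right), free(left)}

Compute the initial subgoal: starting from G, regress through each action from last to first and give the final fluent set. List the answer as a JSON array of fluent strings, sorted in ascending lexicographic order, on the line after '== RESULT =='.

Regress step by step:
  through step 2 (pick(b2,rmA,right)): drop {carry(b2,right)}, keep {ball_in(b4,rmA), free(left)}, require {ball_in(b2,rmA), free(right), robot_in(rmA)}
    → {ball_in(b2,rmA), ball_in(b4,rmA), free(left), free(right), robot_in(rmA)}
  through step 1 (drop(b2,rmA,left)): drop {ball_in(b2,rmA), free(left)}, keep {ball_in(b4,rmA), free(right), robot_in(rmA)}, require {carry(b2,left), robot_in(rmA)}
    → {ball_in(b4,rmA), carry(b2,left), free(right), robot_in(rmA)}

== RESULT ==
["ball_in(b4,rmA)", "carry(b2,left)", "free(right)", "robot_in(rmA)"]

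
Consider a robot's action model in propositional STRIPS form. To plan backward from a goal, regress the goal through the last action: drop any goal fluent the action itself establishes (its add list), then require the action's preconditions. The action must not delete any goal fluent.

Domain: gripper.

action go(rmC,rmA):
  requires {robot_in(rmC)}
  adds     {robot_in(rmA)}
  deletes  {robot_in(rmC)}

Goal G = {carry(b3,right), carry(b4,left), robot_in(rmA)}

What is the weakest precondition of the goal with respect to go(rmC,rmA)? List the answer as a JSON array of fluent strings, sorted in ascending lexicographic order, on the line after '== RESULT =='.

Regress:
  G ∩ del = {}  (empty — regression defined)
  G \ add = {carry(b3,right), carry(b4,left), robot_in(rmA)} \ {robot_in(rmA)} = {carry(b3,right), carry(b4,left)}
  ∪ pre   = {carry(b3,right), carry(b4,left)} ∪ {robot_in(rmC)}
          = {carry(b3,right), carry(b4,left), robot_in(rmC)}

== RESULT ==
["carry(b3,right)", "carry(b4,left)", "robot_in(rmC)"]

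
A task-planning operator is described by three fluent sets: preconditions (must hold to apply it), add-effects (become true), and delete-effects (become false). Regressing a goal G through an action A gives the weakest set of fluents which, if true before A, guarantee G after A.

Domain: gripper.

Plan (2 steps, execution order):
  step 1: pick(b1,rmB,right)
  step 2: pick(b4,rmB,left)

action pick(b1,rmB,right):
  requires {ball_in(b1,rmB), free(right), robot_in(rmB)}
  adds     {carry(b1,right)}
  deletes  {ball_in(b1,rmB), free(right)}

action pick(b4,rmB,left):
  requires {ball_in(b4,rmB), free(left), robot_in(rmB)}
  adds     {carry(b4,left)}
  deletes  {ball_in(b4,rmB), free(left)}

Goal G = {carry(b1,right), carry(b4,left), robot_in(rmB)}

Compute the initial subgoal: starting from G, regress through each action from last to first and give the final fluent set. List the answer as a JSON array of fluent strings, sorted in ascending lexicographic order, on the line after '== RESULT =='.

Work backward from the goal:
  through step 2 (pick(b4,rmB,left)): drop {carry(b4,left)}, keep {carry(b1,right), robot_in(rmB)}, require {ball_in(b4,rmB), free(left), robot_in(rmB)}
    → {ball_in(b4,rmB), carry(b1,right), free(left), robot_in(rmB)}
  through step 1 (pick(b1,rmB,right)): drop {carry(b1,right)}, keep {ball_in(b4,rmB), free(left), robot_in(rmB)}, require {ball_in(b1,rmB), free(right), robot_in(rmB)}
    → {ball_in(b1,rmB), ball_in(b4,rmB), free(left), free(right), robot_in(rmB)}

== RESULT ==
["ball_in(b1,rmB)", "ball_in(b4,rmB)", "free(left)", "free(right)", "robot_in(rmB)"]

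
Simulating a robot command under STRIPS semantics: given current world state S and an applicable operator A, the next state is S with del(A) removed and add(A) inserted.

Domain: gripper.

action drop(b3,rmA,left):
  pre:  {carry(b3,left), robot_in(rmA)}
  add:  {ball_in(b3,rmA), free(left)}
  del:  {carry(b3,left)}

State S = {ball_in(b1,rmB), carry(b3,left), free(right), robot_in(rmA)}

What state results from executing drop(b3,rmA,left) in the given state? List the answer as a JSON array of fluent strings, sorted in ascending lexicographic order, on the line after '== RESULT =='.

Progress:
  pre ⊆ S: {carry(b3,left), robot_in(rmA)} ⊆ S  — applicable
  S \ del = {ball_in(b1,rmB), free(right), robot_in(rmA)}
  ∪ add   = {ball_in(b1,rmB), ball_in(b3,rmA), free(left), free(right), robot_in(rmA)}

== RESULT ==
["ball_in(b1,rmB)", "ball_in(b3,rmA)", "free(left)", "free(right)", "robot_in(rmA)"]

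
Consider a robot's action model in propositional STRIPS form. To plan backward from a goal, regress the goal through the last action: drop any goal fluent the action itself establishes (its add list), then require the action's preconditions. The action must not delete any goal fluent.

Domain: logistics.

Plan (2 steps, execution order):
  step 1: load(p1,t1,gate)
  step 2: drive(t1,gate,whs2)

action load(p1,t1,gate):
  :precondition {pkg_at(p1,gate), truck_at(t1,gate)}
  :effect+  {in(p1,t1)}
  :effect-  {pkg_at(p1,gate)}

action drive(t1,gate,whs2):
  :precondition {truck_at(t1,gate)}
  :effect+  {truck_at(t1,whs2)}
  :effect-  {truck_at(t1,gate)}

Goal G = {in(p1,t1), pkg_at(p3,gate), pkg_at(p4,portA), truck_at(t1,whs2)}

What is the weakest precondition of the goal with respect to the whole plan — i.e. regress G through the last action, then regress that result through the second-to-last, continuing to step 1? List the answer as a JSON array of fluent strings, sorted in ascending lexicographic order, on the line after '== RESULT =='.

Work backward from the goal:
  through step 2 (drive(t1,gate,whs2)): drop {truck_at(t1,whs2)}, keep {in(p1,t1), pkg_at(p3,gate), pkg_at(p4,portA)}, require {truck_at(t1,gate)}
    → {in(p1,t1), pkg_at(p3,gate), pkg_at(p4,portA), truck_at(t1,gate)}
  through step 1 (load(p1,t1,gate)): drop {in(p1,t1)}, keep {pkg_at(p3,gate), pkg_at(p4,portA), truck_at(t1,gate)}, require {pkg_at(p1,gate), truck_at(t1,gate)}
    → {pkg_at(p1,gate), pkg_at(p3,gate), pkg_at(p4,portA), truck_at(t1,gate)}

== RESULT ==
["pkg_at(p1,gate)", "pkg_at(p3,gate)", "pkg_at(p4,portA)", "truck_at(t1,gate)"]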